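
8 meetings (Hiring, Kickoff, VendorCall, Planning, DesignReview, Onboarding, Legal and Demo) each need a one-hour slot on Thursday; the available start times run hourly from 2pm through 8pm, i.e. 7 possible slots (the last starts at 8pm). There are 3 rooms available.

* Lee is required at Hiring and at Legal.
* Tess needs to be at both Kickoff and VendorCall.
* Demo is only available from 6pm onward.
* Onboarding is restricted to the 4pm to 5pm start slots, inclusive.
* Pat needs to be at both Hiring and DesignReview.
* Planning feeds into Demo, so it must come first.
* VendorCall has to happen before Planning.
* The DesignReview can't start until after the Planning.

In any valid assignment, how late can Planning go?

7pm

Precedence pushes Planning to at least 3pm; downstream work caps Planning at 7pm.
Planning at 7pm is achievable: DesignReview in 8pm, VendorCall in 2pm, Kickoff in 3pm, Legal in 3pm, Hiring in 2pm, Onboarding in 4pm, Planning in 7pm, Demo in 8pm.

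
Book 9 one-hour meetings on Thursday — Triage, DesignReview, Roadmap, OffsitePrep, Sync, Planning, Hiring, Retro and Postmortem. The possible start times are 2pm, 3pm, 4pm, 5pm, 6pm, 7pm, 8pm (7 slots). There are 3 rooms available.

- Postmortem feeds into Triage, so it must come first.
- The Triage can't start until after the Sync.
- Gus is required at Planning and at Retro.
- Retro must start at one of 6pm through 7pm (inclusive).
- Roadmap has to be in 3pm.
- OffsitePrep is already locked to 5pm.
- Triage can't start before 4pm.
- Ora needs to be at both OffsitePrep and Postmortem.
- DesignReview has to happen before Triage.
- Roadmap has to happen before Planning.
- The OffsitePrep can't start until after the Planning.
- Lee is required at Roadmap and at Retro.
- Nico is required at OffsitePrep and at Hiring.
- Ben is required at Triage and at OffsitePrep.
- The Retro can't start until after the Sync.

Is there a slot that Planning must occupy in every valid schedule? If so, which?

4pm

Roadmap is fixed at 3pm and must come before Planning, so Planning is at least 4pm.
OffsitePrep is fixed at 5pm and must come after Planning, so Planning is at most 4pm.
So Planning must be 4pm.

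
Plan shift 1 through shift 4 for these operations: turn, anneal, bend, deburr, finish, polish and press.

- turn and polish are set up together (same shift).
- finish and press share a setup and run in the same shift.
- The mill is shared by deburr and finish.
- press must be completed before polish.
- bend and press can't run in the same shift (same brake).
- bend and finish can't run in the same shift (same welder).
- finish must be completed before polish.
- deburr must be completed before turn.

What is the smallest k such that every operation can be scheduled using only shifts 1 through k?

The precedence chain requires at least 2 distinct shifts.
Could 2 shifts be enough, i.e. nothing placed later than shift 2? No: polish must come after press (at shift 1 or later) → {shift 2}; turn must come after deburr (at shift 1 or later) → {shift 2}; deburr must come before turn (at shift 2 or earlier) → {shift 1}; finish must come before polish (at shift 2 or earlier) → {shift 1}; finish can't share with deburr (shift 1) → nothing is left.
So 2 shifts is not enough.
3 works (last occupied shift: shift 3): for example deburr -> shift 1, bend -> shift 1, finish -> shift 2, polish -> shift 3, turn -> shift 3, press -> shift 2, anneal -> shift 1.

3 shifts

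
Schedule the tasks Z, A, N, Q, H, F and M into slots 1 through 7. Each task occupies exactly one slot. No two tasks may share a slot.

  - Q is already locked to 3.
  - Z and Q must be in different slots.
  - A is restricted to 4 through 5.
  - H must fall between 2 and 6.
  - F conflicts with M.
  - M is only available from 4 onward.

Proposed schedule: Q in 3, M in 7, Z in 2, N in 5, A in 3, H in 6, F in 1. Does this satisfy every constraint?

No — it violates: A is restricted to 4 through 5

F conflicts with M — holds.
M is only available from 4 onward — holds.
H must fall between 2 and 6 — holds.
Z and Q must be in different slots — holds.
A is restricted to 4 through 5 — violated.
Q is already locked to 3 — holds.
No two tasks may share a slot — violated.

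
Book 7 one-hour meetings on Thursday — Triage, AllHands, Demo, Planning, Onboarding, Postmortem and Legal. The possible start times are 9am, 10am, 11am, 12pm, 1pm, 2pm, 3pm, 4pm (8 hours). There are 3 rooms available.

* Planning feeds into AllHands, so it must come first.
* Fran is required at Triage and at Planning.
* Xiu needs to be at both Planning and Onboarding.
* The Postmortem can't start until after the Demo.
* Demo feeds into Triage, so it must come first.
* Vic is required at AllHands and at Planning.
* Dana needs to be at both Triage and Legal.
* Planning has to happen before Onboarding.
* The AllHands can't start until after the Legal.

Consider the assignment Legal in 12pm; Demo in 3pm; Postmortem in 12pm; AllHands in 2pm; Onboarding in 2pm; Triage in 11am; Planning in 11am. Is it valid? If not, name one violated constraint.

No. Demo feeds into Triage, so it must come first is not satisfied.

The AllHands can't start until after the Legal — holds.
Fran is required at Triage and at Planning — violated.
Planning feeds into AllHands, so it must come first — holds.
Planning has to happen before Onboarding — holds.
The Postmortem can't start until after the Demo — violated.
There are 3 rooms available — holds.
Dana needs to be at both Triage and Legal — holds.
Demo feeds into Triage, so it must come first — violated.
Vic is required at AllHands and at Planning — holds.
Xiu needs to be at both Planning and Onboarding — holds.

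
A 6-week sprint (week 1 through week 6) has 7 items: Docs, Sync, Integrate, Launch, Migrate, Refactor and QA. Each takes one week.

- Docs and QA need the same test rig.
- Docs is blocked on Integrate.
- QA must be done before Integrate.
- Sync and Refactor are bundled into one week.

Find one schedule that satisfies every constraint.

Launch -> week 1; Refactor -> week 1; Docs -> week 3; QA -> week 1; Sync -> week 1; Migrate -> week 1; Integrate -> week 2

Checking: QA(week 1) before Integrate(week 2); Integrate(week 2) before Docs(week 3); Docs(week 3) != QA(week 1); Sync = Refactor = week 1.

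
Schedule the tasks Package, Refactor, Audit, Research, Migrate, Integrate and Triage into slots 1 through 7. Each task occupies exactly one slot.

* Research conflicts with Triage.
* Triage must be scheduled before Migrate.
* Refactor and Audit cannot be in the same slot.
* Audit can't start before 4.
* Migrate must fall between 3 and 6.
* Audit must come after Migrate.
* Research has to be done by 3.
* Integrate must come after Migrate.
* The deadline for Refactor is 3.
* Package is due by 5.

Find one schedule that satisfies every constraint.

Research in 1, Refactor in 1, Integrate in 4, Package in 1, Triage in 2, Migrate in 3, Audit in 4

Checking: Migrate(3) before Audit(4); Migrate(3) before Integrate(4); Triage(2) before Migrate(3); Refactor(1) != Audit(4); Research(1) != Triage(2); Refactor=1 in [1,3]; Migrate=3 in [3,6]; Audit=4 in [4,7]; Research=1 in [1,3]; Package=1 in [1,5].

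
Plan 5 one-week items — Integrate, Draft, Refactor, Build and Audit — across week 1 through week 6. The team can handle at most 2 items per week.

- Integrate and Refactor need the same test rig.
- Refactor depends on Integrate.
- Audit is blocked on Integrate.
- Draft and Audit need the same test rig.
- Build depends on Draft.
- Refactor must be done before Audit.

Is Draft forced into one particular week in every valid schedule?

Draft can be week 1 (e.g. Refactor in week 2, Draft in week 1, Audit in week 3, Build in week 2, Integrate in week 1) or week 2 (e.g. Build in week 3, Draft in week 2, Audit in week 3, Refactor in week 2, Integrate in week 1).

No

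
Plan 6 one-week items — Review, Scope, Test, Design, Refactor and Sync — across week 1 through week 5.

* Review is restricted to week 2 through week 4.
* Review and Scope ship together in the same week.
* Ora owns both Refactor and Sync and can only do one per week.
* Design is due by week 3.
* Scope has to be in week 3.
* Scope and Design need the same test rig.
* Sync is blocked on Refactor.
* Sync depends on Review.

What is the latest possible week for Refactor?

week 4

Downstream work caps Refactor at week 4.
Refactor at week 4 is achievable: Review -> week 3, Sync -> week 5, Scope -> week 3, Test -> week 1, Refactor -> week 4, Design -> week 1.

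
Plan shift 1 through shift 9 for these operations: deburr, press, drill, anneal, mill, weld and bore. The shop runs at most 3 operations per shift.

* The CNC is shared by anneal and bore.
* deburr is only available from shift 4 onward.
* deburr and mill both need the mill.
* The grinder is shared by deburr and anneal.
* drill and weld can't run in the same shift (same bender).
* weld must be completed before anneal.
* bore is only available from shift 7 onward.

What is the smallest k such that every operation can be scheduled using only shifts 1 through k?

7 shifts

The precedence chain requires at least 2 distinct shifts.
With at most 3 per shift and 7 operations, at least 3 shifts are needed.
bore can't be placed before shift 7, so the schedule must run through at least shift 7.
7 works (last occupied shift: shift 7): for example drill=shift 2; weld=shift 1; deburr=shift 4; mill=shift 1; bore=shift 7; press=shift 1; anneal=shift 2.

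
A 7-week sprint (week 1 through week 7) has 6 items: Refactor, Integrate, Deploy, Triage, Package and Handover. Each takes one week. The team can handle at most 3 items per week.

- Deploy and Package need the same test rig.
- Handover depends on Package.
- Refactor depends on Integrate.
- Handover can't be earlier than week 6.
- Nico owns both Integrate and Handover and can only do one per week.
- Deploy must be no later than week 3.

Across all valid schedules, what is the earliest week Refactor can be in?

week 2

Precedence pushes Refactor to at least week 2.
Refactor at week 2 is achievable: Integrate in week 1; Handover in week 6; Refactor in week 2; Package in week 2; Deploy in week 1; Triage in week 1.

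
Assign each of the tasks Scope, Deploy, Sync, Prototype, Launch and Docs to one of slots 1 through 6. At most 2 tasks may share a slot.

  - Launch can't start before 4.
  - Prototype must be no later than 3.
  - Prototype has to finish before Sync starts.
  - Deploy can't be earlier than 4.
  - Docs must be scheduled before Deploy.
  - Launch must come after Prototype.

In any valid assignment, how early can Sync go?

2

Precedence pushes Sync to at least 2.
Sync at 2 is achievable: Docs=1; Deploy=4; Sync=2; Prototype=1; Launch=4; Scope=2.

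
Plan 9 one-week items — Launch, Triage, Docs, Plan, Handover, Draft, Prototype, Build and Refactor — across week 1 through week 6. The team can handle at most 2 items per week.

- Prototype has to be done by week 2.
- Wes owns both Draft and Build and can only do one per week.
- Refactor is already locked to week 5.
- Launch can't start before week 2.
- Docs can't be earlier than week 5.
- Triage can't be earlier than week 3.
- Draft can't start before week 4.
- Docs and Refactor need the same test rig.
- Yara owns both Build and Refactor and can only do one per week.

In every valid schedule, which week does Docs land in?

Docs's window is week 5–week 6.
Refactor is fixed at week 5, and Docs can't share a week with Refactor.
So Docs must be week 6.

week 6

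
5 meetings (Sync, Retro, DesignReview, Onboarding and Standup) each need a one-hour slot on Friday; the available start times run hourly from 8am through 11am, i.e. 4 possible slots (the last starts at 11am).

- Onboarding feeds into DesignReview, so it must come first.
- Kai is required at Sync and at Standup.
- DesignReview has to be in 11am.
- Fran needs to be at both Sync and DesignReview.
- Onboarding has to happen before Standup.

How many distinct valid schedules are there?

Splitting on Sync: it can be 8am (24), 9am (20), 10am (16). Listing each branch's schedules as (Retro, DesignReview, Onboarding, Standup):
Sync=8am: (8am,11am,8am,9am) (8am,11am,8am,10am) (8am,11am,8am,11am) (8am,11am,9am,10am) (8am,11am,9am,11am) (8am,11am,10am,11am) (9am,11am,8am,9am) (9am,11am,8am,10am) (9am,11am,8am,11am) (9am,11am,9am,10am) (9am,11am,9am,11am) (9am,11am,10am,11am) (10am,11am,8am,9am) (10am,11am,8am,10am) (10am,11am,8am,11am) (10am,11am,9am,10am) (10am,11am,9am,11am) (10am,11am,10am,11am) (11am,11am,8am,9am) (11am,11am,8am,10am) (11am,11am,8am,11am) (11am,11am,9am,10am) (11am,11am,9am,11am) (11am,11am,10am,11am) — 24.
Sync=9am: (8am,11am,8am,10am) (8am,11am,8am,11am) (8am,11am,9am,10am) (8am,11am,9am,11am) (8am,11am,10am,11am) (9am,11am,8am,10am) (9am,11am,8am,11am) (9am,11am,9am,10am) (9am,11am,9am,11am) (9am,11am,10am,11am) (10am,11am,8am,10am) (10am,11am,8am,11am) (10am,11am,9am,10am) (10am,11am,9am,11am) (10am,11am,10am,11am) (11am,11am,8am,10am) (11am,11am,8am,11am) (11am,11am,9am,10am) (11am,11am,9am,11am) (11am,11am,10am,11am) — 20.
Sync=10am: (8am,11am,8am,9am) (8am,11am,8am,11am) (8am,11am,9am,11am) (8am,11am,10am,11am) (9am,11am,8am,9am) (9am,11am,8am,11am) (9am,11am,9am,11am) (9am,11am,10am,11am) (10am,11am,8am,9am) (10am,11am,8am,11am) (10am,11am,9am,11am) (10am,11am,10am,11am) (11am,11am,8am,9am) (11am,11am,8am,11am) (11am,11am,9am,11am) (11am,11am,10am,11am) — 16.
Summing: 24 + 20 + 16 = 60.

60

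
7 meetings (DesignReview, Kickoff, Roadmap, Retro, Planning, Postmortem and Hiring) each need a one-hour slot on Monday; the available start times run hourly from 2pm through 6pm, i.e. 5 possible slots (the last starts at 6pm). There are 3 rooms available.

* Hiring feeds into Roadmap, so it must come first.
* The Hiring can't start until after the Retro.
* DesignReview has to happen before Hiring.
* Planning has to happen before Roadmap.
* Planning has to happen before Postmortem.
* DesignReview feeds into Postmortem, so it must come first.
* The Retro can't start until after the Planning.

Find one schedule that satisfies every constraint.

Retro in 3pm, Hiring in 4pm, Postmortem in 3pm, Kickoff in 2pm, Roadmap in 5pm, DesignReview in 2pm, Planning in 2pm

Checking: Retro(3pm) before Hiring(4pm); DesignReview(2pm) before Postmortem(3pm); Planning(2pm) before Retro(3pm); DesignReview(2pm) before Hiring(4pm); Planning(2pm) before Postmortem(3pm); Planning(2pm) before Roadmap(5pm); Hiring(4pm) before Roadmap(5pm); max 3 per slot (cap 3).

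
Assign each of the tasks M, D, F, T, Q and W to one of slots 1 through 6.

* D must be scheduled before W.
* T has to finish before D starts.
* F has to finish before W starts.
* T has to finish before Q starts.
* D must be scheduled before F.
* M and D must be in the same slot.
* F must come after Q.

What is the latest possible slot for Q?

Precedence pushes Q to at least 2; downstream work caps Q at 4.
Q at 4 is achievable: D in 2, F in 5, M in 2, W in 6, Q in 4, T in 1.

4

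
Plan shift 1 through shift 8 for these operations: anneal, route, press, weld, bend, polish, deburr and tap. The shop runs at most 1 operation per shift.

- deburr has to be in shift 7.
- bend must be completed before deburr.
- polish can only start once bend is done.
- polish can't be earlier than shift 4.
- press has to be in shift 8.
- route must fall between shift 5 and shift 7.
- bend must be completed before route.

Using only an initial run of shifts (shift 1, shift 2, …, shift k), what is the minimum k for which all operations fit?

8

The precedence chain requires at least 2 distinct shifts.
With at most 1 per shift and 8 operations, at least 8 shifts are needed.
press can't be placed before shift 8, so the schedule must run through at least shift 8.
8 works (last occupied shift: shift 8): for example bend in shift 1, tap in shift 6, weld in shift 3, anneal in shift 2, deburr in shift 7, route in shift 5, press in shift 8, polish in shift 4.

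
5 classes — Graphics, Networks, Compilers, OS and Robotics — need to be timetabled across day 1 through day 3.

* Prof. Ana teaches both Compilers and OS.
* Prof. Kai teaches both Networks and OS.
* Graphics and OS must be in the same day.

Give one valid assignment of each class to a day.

Graphics=day 1; Compilers=day 2; Robotics=day 1; OS=day 1; Networks=day 2

Checking: Compilers(day 2) != OS(day 1); Networks(day 2) != OS(day 1); Graphics = OS = day 1.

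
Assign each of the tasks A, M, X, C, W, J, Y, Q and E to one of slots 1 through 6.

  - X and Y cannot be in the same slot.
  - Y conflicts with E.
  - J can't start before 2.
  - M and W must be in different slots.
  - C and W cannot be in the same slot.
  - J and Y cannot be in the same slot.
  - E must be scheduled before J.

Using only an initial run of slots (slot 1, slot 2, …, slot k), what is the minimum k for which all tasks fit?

The precedence chain requires at least 2 distinct slots.
Could 2 slots be enough, i.e. nothing placed later than 2? No: J's window within 2 slots is {2}; E must come before J (at 2 or earlier) → {1}; Y can't share with J (2) → {1}; E can't share with Y (1) → nothing is left.
So 2 slots is not enough.
3 works (last occupied slot: 3): for example X in 1, E in 1, J in 2, W in 2, A in 1, Y in 3, Q in 1, C in 1, M in 1.

3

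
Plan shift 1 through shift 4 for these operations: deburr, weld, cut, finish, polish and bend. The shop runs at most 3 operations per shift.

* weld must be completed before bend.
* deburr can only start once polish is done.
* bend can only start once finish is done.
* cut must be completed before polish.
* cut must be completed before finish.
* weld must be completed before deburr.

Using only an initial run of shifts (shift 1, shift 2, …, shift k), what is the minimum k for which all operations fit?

The precedence chain requires at least 3 distinct shifts.
With at most 3 per shift and 6 operations, at least 2 shifts are needed.
3 works (last occupied shift: shift 3): for example cut=shift 1, bend=shift 3, weld=shift 1, polish=shift 2, finish=shift 2, deburr=shift 3.

3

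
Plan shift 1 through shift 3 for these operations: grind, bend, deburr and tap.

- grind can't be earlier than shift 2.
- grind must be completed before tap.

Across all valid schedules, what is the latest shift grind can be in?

Grind is available from shift 2; downstream work caps grind at shift 2.
grind at shift 2 is achievable: bend=shift 1, grind=shift 2, tap=shift 3, deburr=shift 1.

shift 2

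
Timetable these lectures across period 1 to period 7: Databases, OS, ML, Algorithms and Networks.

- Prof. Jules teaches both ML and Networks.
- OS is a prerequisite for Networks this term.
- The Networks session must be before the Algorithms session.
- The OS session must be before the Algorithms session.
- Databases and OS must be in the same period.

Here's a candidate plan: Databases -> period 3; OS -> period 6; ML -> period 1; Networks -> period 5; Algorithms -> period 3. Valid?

No — it violates: The OS session must be before the Algorithms session

Prof. Jules teaches both ML and Networks — holds.
The Networks session must be before the Algorithms session — violated.
The OS session must be before the Algorithms session — violated.
Databases and OS must be in the same period — violated.
OS is a prerequisite for Networks this term — violated.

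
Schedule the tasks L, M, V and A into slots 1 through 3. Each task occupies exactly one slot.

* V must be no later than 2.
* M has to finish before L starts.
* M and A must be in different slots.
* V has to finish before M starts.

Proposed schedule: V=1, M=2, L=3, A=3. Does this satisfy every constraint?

Valid

V must be no later than 2 — holds.
M has to finish before L starts — holds.
V has to finish before M starts — holds.
M and A must be in different slots — holds.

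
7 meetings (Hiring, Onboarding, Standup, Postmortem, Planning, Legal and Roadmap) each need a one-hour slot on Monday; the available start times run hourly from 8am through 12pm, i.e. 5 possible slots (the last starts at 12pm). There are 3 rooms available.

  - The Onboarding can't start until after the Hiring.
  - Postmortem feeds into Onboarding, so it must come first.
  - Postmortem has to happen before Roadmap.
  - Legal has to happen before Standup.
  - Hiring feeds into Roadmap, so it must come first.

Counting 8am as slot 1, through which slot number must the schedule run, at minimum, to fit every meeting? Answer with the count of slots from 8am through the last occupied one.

3

The precedence chain requires at least 2 distinct slots.
With at most 3 per slot and 7 meetings, at least 3 slots are needed.
3 works (last occupied slot: 10am): for example Postmortem in 8am, Roadmap in 9am, Hiring in 8am, Onboarding in 9am, Legal in 8am, Standup in 9am, Planning in 10am.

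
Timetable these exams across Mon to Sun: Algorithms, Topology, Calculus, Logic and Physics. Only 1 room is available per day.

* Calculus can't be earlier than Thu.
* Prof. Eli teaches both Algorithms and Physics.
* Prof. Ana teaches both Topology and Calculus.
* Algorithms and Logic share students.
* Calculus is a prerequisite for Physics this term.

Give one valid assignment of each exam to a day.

Calculus=Thu, Logic=Wed, Topology=Tue, Physics=Fri, Algorithms=Mon

Checking: Calculus(Thu) before Physics(Fri); Algorithms(Mon) != Logic(Wed); Algorithms(Mon) != Physics(Fri); Topology(Tue) != Calculus(Thu); Calculus=Thu in [Thu,Sun]; max 1 per day (cap 1).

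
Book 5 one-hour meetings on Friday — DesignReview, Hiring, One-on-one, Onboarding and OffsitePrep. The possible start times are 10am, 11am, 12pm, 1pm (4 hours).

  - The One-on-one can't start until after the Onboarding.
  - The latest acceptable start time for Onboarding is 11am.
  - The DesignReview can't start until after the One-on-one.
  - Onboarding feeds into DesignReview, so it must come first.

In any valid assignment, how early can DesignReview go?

Precedence pushes DesignReview to at least 12pm.
DesignReview at 12pm is achievable: One-on-one -> 11am, Onboarding -> 10am, Hiring -> 10am, OffsitePrep -> 10am, DesignReview -> 12pm.

12pm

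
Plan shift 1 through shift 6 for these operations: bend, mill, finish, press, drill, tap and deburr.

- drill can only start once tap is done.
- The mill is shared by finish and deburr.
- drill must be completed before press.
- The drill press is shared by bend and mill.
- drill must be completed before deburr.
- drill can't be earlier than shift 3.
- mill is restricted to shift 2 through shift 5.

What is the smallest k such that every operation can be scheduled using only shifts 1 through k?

The precedence chain requires at least 3 distinct shifts.
Propagating the time windows through the other constraints, press can't land before shift 4, so the schedule must run through at least shift 4.
4 works (last occupied shift: shift 4): for example finish -> shift 1, press -> shift 4, bend -> shift 1, deburr -> shift 4, drill -> shift 3, mill -> shift 2, tap -> shift 1.

4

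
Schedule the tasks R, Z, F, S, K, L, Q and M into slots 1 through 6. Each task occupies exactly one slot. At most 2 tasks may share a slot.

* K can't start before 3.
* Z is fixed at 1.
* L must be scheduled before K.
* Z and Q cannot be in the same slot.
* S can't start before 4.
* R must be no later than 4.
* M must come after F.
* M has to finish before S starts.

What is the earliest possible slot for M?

Precedence pushes M to at least 2; downstream work caps M at 5.
M at 2 is achievable: L -> 2; Z -> 1; S -> 4; R -> 3; F -> 1; Q -> 4; K -> 3; M -> 2.

2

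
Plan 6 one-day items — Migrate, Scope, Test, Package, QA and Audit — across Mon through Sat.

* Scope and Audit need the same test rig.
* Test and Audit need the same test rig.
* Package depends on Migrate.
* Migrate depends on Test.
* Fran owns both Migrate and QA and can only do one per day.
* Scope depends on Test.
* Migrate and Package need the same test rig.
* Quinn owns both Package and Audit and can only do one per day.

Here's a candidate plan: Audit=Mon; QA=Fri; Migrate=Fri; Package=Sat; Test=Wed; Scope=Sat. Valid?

Package depends on Migrate — holds.
Fran owns both Migrate and QA and can only do one per day — violated.
Scope depends on Test — holds.
Migrate depends on Test — holds.
Test and Audit need the same test rig — holds.
Quinn owns both Package and Audit and can only do one per day — holds.
Migrate and Package need the same test rig — holds.
Scope and Audit need the same test rig — holds.

Invalid. Fran owns both Migrate and QA and can only do one per day.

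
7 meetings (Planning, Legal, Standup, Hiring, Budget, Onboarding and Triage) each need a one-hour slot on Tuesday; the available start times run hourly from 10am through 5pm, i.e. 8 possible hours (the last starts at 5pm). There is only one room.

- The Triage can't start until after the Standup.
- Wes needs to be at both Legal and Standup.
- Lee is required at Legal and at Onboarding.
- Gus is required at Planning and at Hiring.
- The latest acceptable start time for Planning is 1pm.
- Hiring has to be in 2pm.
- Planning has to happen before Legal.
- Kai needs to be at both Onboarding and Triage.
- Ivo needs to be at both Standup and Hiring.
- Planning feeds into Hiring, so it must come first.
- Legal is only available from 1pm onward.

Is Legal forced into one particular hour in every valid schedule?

No

Legal can be 1pm (e.g. Onboarding -> 4pm, Standup -> 11am, Planning -> 10am, Hiring -> 2pm, Triage -> 12pm, Legal -> 1pm, Budget -> 3pm) or 3pm (e.g. Onboarding in 4pm, Legal in 3pm, Standup in 11am, Planning in 10am, Hiring in 2pm, Budget in 1pm, Triage in 12pm).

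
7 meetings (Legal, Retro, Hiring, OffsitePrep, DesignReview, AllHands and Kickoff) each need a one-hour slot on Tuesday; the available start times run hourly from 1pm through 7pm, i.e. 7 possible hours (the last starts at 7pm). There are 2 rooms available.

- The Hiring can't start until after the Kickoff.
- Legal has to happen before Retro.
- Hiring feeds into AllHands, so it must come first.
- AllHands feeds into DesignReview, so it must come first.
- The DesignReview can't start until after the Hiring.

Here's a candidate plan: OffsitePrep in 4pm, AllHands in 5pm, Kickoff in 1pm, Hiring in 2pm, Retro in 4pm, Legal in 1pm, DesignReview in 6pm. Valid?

The Hiring can't start until after the Kickoff — holds.
AllHands feeds into DesignReview, so it must come first — holds.
There are 2 rooms available — holds.
The DesignReview can't start until after the Hiring — holds.
Hiring feeds into AllHands, so it must come first — holds.
Legal has to happen before Retro — holds.

Yes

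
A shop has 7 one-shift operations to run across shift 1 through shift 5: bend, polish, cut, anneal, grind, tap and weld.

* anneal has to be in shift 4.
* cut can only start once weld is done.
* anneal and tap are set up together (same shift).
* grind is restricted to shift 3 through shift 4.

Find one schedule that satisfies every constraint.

bend in shift 1; tap in shift 4; weld in shift 1; grind in shift 3; anneal in shift 4; polish in shift 1; cut in shift 2

Checking: weld(shift 1) before cut(shift 2); anneal = tap = shift 4; grind=shift 3 in [shift 3,shift 4]; anneal=shift 4 in [shift 4,shift 4].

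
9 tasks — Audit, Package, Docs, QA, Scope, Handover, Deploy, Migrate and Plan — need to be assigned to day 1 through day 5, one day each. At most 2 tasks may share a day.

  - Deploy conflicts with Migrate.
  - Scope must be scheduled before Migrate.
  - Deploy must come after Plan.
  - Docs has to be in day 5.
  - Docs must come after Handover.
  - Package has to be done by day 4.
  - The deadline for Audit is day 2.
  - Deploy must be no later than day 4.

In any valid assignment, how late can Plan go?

Downstream work caps Plan at day 3.
Plan at day 3 is achievable: Docs=day 5, Deploy=day 4, Plan=day 3, Scope=day 2, Handover=day 2, Package=day 1, QA=day 4, Audit=day 1, Migrate=day 3.

day 3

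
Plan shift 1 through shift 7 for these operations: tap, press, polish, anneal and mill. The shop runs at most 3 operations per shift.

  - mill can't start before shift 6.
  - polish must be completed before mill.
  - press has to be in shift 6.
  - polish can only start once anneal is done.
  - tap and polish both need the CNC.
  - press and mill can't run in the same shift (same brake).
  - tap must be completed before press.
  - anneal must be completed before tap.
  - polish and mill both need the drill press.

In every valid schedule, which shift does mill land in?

shift 7

mill's window is shift 6–shift 7.
press is fixed at shift 6, and mill can't share a shift with press.
So mill must be shift 7.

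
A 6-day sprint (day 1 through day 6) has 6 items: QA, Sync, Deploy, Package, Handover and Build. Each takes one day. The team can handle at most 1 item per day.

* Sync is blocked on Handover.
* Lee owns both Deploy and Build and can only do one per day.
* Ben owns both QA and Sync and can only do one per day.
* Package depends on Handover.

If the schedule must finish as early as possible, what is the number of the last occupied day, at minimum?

6

The precedence chain requires at least 2 distinct days.
With at most 1 per day and 6 tasks, at least 6 days are needed.
6 works (last occupied day: day 6): for example Deploy -> day 5, QA -> day 4, Package -> day 3, Handover -> day 1, Sync -> day 2, Build -> day 6.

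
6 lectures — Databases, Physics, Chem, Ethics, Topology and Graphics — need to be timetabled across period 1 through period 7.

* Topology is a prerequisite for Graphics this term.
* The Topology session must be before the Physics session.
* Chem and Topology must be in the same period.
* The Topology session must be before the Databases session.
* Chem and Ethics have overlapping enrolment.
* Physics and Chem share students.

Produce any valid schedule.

Ethics in period 2; Topology in period 1; Graphics in period 2; Databases in period 2; Chem in period 1; Physics in period 2

Checking: Topology(period 1) before Databases(period 2); Topology(period 1) before Physics(period 2); Topology(period 1) before Graphics(period 2); Physics(period 2) != Chem(period 1); Chem(period 1) != Ethics(period 2); Chem = Topology = period 1.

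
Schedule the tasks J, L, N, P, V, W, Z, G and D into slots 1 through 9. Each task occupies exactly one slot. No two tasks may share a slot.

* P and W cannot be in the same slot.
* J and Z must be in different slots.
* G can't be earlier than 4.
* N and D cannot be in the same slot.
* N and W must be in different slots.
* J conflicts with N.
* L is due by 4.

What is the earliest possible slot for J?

1

J at 1 is achievable: Z=8; V=6; L=2; J=1; G=4; W=7; D=9; P=5; N=3.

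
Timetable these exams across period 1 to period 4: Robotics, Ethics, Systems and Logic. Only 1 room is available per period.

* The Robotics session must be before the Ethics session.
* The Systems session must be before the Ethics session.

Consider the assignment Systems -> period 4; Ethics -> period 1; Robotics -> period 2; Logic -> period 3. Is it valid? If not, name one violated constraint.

The Robotics session must be before the Ethics session — violated.
Only 1 room is available per period — holds.
The Systems session must be before the Ethics session — violated.

Invalid. The Systems session must be before the Ethics session.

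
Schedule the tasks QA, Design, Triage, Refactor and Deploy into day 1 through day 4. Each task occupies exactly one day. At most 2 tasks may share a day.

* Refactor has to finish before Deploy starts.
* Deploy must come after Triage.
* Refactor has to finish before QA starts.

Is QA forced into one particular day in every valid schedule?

QA can be day 2 (e.g. Design -> day 3, QA -> day 2, Triage -> day 1, Deploy -> day 2, Refactor -> day 1) or day 3 (e.g. Triage=day 1; QA=day 3; Deploy=day 2; Refactor=day 1; Design=day 2).

No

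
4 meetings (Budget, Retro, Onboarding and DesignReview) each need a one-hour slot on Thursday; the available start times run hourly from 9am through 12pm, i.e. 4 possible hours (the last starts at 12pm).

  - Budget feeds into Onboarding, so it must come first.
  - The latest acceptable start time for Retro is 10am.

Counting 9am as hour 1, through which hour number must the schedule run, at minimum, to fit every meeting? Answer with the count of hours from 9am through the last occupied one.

2 hours

The precedence chain requires at least 2 distinct hours.
2 works (last occupied hour: 10am): for example Onboarding in 10am; DesignReview in 9am; Retro in 9am; Budget in 9am.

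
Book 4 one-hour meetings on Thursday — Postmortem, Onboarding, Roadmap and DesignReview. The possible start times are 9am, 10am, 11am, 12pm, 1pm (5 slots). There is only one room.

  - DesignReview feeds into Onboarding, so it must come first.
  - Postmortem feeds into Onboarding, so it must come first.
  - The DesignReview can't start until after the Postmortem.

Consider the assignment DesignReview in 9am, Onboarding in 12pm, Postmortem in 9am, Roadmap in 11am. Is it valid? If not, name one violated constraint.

Invalid. There is only one room.

There is only one room — violated.
Postmortem feeds into Onboarding, so it must come first — holds.
The DesignReview can't start until after the Postmortem — violated.
DesignReview feeds into Onboarding, so it must come first — holds.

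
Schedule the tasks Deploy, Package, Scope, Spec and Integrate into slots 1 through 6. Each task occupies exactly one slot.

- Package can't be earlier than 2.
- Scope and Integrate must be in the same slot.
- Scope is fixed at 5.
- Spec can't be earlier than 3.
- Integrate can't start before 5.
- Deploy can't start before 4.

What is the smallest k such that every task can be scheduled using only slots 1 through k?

Scope can't be placed before 5, so the schedule must run through at least slot 5.
5 works (last occupied slot: 5): for example Scope=5; Integrate=5; Deploy=4; Spec=3; Package=2.

5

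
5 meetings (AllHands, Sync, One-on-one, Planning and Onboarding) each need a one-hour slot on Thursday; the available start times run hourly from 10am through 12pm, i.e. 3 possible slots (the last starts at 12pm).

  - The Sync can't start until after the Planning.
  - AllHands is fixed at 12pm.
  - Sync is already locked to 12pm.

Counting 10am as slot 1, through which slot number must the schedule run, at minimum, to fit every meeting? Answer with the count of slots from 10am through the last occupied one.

The precedence chain requires at least 2 distinct slots.
AllHands can't be placed before 12pm — that is slot 3 counting from 10am — so the schedule must run through at least 3 slots.
3 works (last occupied slot: 12pm): for example Onboarding -> 10am; Planning -> 10am; AllHands -> 12pm; One-on-one -> 10am; Sync -> 12pm.

3 slots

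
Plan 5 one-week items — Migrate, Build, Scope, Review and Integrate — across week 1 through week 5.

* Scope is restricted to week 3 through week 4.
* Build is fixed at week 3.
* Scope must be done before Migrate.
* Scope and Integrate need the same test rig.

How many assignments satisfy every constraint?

Splitting on Migrate: it can be week 4 (20), week 5 (40). Listing each branch's schedules as (Build, Scope, Review, Integrate) by week number:
Migrate=week 4: (3,3,1,1) (3,3,1,2) (3,3,1,4) (3,3,1,5) (3,3,2,1) (3,3,2,2) (3,3,2,4) (3,3,2,5) (3,3,3,1) (3,3,3,2) (3,3,3,4) (3,3,3,5) (3,3,4,1) (3,3,4,2) (3,3,4,4) (3,3,4,5) (3,3,5,1) (3,3,5,2) (3,3,5,4) (3,3,5,5) — 20.
Migrate=week 5: (3,3,1,1) (3,3,1,2) (3,3,1,4) (3,3,1,5) (3,3,2,1) (3,3,2,2) (3,3,2,4) (3,3,2,5) (3,3,3,1) (3,3,3,2) (3,3,3,4) (3,3,3,5) (3,3,4,1) (3,3,4,2) (3,3,4,4) (3,3,4,5) (3,3,5,1) (3,3,5,2) (3,3,5,4) (3,3,5,5) (3,4,1,1) (3,4,1,2) (3,4,1,3) (3,4,1,5) (3,4,2,1) (3,4,2,2) (3,4,2,3) (3,4,2,5) (3,4,3,1) (3,4,3,2) (3,4,3,3) (3,4,3,5) (3,4,4,1) (3,4,4,2) (3,4,4,3) (3,4,4,5) (3,4,5,1) (3,4,5,2) (3,4,5,3) (3,4,5,5) — 40.
Summing: 20 + 40 = 60.

60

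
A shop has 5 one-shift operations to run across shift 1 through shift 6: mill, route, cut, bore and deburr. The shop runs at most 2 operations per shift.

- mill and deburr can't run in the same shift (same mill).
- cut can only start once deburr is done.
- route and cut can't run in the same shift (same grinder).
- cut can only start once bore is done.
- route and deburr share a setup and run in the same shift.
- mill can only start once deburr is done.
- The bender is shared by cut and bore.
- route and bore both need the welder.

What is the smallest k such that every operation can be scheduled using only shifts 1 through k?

3 shifts

The precedence chain requires at least 2 distinct shifts.
With at most 2 per shift and 5 operations, at least 3 shifts are needed.
3 works (last occupied shift: shift 3): for example cut=shift 3, deburr=shift 1, mill=shift 2, route=shift 1, bore=shift 2.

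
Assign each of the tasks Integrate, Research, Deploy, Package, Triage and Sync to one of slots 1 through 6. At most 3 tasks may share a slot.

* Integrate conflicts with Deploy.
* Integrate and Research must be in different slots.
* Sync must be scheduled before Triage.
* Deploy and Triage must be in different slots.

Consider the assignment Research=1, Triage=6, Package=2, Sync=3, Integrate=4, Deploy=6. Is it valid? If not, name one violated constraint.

Sync must be scheduled before Triage — holds.
Deploy and Triage must be in different slots — violated.
At most 3 tasks may share a slot — holds.
Integrate conflicts with Deploy — holds.
Integrate and Research must be in different slots — holds.

No — it violates: Deploy and Triage must be in different slots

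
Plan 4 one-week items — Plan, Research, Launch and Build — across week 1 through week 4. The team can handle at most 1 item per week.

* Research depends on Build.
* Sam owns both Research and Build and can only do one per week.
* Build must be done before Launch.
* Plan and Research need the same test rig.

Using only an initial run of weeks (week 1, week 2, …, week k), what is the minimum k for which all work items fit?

4 weeks

The precedence chain requires at least 2 distinct weeks.
With at most 1 per week and 4 work items, at least 4 weeks are needed.
4 works (last occupied week: week 4): for example Launch in week 3; Plan in week 4; Research in week 2; Build in week 1.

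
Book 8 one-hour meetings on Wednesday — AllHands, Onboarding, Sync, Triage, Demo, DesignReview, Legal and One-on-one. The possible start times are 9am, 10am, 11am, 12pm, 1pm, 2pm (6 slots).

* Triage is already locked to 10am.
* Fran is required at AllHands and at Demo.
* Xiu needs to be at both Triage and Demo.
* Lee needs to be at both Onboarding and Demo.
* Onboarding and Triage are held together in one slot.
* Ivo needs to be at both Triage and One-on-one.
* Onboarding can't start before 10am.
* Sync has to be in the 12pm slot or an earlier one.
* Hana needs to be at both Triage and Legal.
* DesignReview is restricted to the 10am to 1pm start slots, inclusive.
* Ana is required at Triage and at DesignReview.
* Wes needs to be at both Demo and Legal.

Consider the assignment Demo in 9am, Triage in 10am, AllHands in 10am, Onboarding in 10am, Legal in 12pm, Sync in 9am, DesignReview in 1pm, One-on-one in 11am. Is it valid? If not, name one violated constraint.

Onboarding and Triage are held together in one slot — holds.
DesignReview is restricted to the 10am to 1pm start slots, inclusive — holds.
Wes needs to be at both Demo and Legal — holds.
Ivo needs to be at both Triage and One-on-one — holds.
Sync has to be in the 12pm slot or an earlier one — holds.
Xiu needs to be at both Triage and Demo — holds.
Lee needs to be at both Onboarding and Demo — holds.
Hana needs to be at both Triage and Legal — holds.
Onboarding can't start before 10am — holds.
Ana is required at Triage and at DesignReview — holds.
Fran is required at AllHands and at Demo — holds.
Triage is already locked to 10am — holds.

Yes, all constraints hold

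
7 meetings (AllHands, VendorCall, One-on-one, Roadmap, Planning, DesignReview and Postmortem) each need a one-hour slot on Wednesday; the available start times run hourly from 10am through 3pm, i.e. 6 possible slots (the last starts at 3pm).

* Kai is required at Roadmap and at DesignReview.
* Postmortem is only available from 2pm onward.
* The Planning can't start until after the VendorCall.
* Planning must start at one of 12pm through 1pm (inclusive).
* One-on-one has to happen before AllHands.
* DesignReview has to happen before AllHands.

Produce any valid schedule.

Roadmap=11am; Planning=12pm; VendorCall=10am; Postmortem=2pm; DesignReview=10am; AllHands=11am; One-on-one=10am

Checking: One-on-one(10am) before AllHands(11am); VendorCall(10am) before Planning(12pm); DesignReview(10am) before AllHands(11am); Roadmap(11am) != DesignReview(10am); Planning=12pm in [12pm,1pm]; Postmortem=2pm in [2pm,3pm].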